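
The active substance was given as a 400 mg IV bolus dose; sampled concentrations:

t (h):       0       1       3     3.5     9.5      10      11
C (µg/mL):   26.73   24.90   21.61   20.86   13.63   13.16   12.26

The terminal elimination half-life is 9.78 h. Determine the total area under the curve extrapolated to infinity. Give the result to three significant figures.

Trapezoidal AUC_0→11:
  [0→1]: (26.73+24.90)/2 × 1 = 25.815
  [1→3]: (24.90+21.61)/2 × 2 = 46.51
  [3→3.5]: (21.61+20.86)/2 × 0.5 = 10.6175
  [3.5→9.5]: (20.86+13.63)/2 × 6 = 103.47
  [9.5→10]: (13.63+13.16)/2 × 0.5 = 6.6975
  [10→11]: (13.16+12.26)/2 × 1 = 12.71
  Sum = 205.82 µg/mL·h
k_e = ln2 / t½ = 0.693147 / 9.78 = 0.0709 h^-1
Extrapolated tail: C_last / k_e = 12.26 / 0.0709 = 172.920
AUC_0→∞ = 205.82 + 172.920 = 378.74 µg/mL·h

AUC = 379 µg/mL·h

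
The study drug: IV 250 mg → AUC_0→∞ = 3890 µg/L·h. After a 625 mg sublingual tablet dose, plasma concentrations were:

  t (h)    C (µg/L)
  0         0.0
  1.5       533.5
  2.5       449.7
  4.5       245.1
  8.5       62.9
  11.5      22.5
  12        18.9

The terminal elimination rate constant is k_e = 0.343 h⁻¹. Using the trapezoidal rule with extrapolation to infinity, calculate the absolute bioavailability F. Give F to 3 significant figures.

Trapezoidal AUC_0→12 (sublingual tablet):
  [0→1.5]: (0.0+533.5)/2 × 1.5 = 400.125
  [1.5→2.5]: (533.5+449.7)/2 × 1 = 491.6
  [2.5→4.5]: (449.7+245.1)/2 × 2 = 694.8
  [4.5→8.5]: (245.1+62.9)/2 × 4 = 616.0
  [8.5→11.5]: (62.9+22.5)/2 × 3 = 128.1
  [11.5→12]: (22.5+18.9)/2 × 0.5 = 10.35
  Sum = 2340.975 µg/L·h
Tail: C_last/k_e = 18.9/0.343 = 55.102
AUC_0→∞ (sublingual tablet) = 2340.975 + 55.102 = 2396.077 µg/L·h
F = (AUC_ev/D_ev)/(AUC_iv/D_iv) = (2396.077/625)/(3890/250) = 3.8337232/15.56 = 0.2464

F = 0.246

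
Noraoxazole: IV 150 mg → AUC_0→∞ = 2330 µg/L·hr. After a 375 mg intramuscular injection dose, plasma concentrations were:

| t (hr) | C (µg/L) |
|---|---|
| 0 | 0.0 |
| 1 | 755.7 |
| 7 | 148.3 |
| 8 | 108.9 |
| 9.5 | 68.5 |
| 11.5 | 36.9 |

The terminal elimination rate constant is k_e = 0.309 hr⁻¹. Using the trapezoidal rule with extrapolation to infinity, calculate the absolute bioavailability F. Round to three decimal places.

F = 0.614

Trapezoidal AUC_0→11.5 (intramuscular injection):
  [0→1]: (0.0+755.7)/2 × 1 = 377.85
  [1→7]: (755.7+148.3)/2 × 6 = 2712.0
  [7→8]: (148.3+108.9)/2 × 1 = 128.6
  [8→9.5]: (108.9+68.5)/2 × 1.5 = 133.05
  [9.5→11.5]: (68.5+36.9)/2 × 2 = 105.4
  Sum = 3456.9 µg/L·hr
Tail: C_last/k_e = 36.9/0.309 = 119.417
AUC_0→∞ (intramuscular injection) = 3456.9 + 119.417 = 3576.317 µg/L·hr
F = (AUC_ev/D_ev)/(AUC_iv/D_iv) = (3576.317/375)/(2330/150) = 9.53685/15.5333 = 0.6140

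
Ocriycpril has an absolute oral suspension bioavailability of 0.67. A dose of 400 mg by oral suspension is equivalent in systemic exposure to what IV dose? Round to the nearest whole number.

Systemic exposure from an extravascular dose = F × D_ev, so the equivalent IV dose is F × D_ev.
D_iv = F × D_ev = 0.67 × 400 = 268 mg

D_iv = 268 mg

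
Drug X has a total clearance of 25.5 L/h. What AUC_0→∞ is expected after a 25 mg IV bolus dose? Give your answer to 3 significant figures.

AUC_0→∞ = Dose_iv / CL
        = 25 / 25.5 = 0.980392 mg/L·h

AUC = 0.980 mg/L·h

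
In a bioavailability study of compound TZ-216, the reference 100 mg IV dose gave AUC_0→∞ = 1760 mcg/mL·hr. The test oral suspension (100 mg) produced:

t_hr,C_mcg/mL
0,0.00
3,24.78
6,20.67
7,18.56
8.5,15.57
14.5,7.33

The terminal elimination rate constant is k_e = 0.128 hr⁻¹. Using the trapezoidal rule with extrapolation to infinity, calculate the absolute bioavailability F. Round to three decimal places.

Trapezoidal AUC_0→14.5 (oral suspension):
  [0→3]: (0.00+24.78)/2 × 3 = 37.17
  [3→6]: (24.78+20.67)/2 × 3 = 68.175
  [6→7]: (20.67+18.56)/2 × 1 = 19.615
  [7→8.5]: (18.56+15.57)/2 × 1.5 = 25.5975
  [8.5→14.5]: (15.57+7.33)/2 × 6 = 68.7
  Sum = 219.2575 mcg/mL·hr
Tail: C_last/k_e = 7.33/0.128 = 57.266
AUC_0→∞ (oral suspension) = 219.2575 + 57.266 = 276.5235 mcg/mL·hr
F = (AUC_ev/D_ev)/(AUC_iv/D_iv) = (276.5235/100)/(1760/100) = 2.765235/17.6 = 0.1571

F = 0.157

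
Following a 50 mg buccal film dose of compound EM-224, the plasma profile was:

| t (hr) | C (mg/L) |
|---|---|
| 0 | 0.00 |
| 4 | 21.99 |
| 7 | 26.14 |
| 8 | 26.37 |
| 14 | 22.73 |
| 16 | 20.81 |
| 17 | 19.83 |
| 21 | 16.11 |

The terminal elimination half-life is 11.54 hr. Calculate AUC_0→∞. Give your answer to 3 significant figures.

Trapezoidal AUC_0→21:
  [0→4]: (0.00+21.99)/2 × 4 = 43.98
  [4→7]: (21.99+26.14)/2 × 3 = 72.195
  [7→8]: (26.14+26.37)/2 × 1 = 26.255
  [8→14]: (26.37+22.73)/2 × 6 = 147.3
  [14→16]: (22.73+20.81)/2 × 2 = 43.54
  [16→17]: (20.81+19.83)/2 × 1 = 20.32
  [17→21]: (19.83+16.11)/2 × 4 = 71.88
  Sum = 425.47 mg/L·hr
k_e = ln2 / t½ = 0.693147 / 11.54 = 0.0601 hr^-1
Extrapolated tail: C_last / k_e = 16.11 / 0.0601 = 268.053
AUC_0→∞ = 425.47 + 268.053 = 693.523 mg/L·hr

AUC = 694 mg/L·hr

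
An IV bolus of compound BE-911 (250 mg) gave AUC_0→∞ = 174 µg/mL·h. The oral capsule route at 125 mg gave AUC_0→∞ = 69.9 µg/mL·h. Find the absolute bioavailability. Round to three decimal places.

F = (AUC_ev / D_ev) / (AUC_iv / D_iv)
  = (69.9/125) / (174/250)
  = 0.5592 / 0.696 = 0.8034

F = 0.803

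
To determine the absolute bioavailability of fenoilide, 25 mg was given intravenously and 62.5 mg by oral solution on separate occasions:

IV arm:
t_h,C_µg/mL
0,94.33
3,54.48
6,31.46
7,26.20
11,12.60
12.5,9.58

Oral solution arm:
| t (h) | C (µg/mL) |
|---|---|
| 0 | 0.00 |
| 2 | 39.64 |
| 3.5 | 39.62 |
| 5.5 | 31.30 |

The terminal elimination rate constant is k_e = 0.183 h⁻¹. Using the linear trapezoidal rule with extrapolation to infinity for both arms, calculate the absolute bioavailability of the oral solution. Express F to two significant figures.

Trapezoidal AUC_0→12.5 (IV):
  [0→3]: (94.33+54.48)/2 × 3 = 223.215
  [3→6]: (54.48+31.46)/2 × 3 = 128.91
  [6→7]: (31.46+26.20)/2 × 1 = 28.83
  [7→11]: (26.20+12.60)/2 × 4 = 77.6
  [11→12.5]: (12.60+9.58)/2 × 1.5 = 16.635
  Sum = 475.19 µg/mL·h
IV tail: 9.58/0.183 = 52.350; AUC_iv,0→∞ = 475.19 + 52.350 = 527.54 µg/mL·h
Trapezoidal AUC_0→5.5 (oral solution):
  [0→2]: (0.00+39.64)/2 × 2 = 39.64
  [2→3.5]: (39.64+39.62)/2 × 1.5 = 59.445
  [3.5→5.5]: (39.62+31.30)/2 × 2 = 70.92
  Sum = 170.005 µg/mL·h
oral solution tail: 31.30/0.183 = 171.038; AUC_ev,0→∞ = 170.005 + 171.038 = 341.043 µg/mL·h
F = (AUC_ev/D_ev)/(AUC_iv/D_iv) = (341.043/62.5)/(527.54/25) = 5.456688/21.1016 = 0.2586

F = 0.26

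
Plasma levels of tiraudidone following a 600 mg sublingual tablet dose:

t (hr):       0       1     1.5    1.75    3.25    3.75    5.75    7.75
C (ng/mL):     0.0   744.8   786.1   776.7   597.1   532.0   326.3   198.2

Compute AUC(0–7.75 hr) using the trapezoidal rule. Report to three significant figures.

Trapezoidal AUC_0→7.75:
  [0→1]: (0.0+744.8)/2 × 1 = 372.4
  [1→1.5]: (744.8+786.1)/2 × 0.5 = 382.725
  [1.5→1.75]: (786.1+776.7)/2 × 0.25 = 195.35
  [1.75→3.25]: (776.7+597.1)/2 × 1.5 = 1030.35
  [3.25→3.75]: (597.1+532.0)/2 × 0.5 = 282.275
  [3.75→5.75]: (532.0+326.3)/2 × 2 = 858.3
  [5.75→7.75]: (326.3+198.2)/2 × 2 = 524.5
  Sum = 3645.9 ng/mL·hr

AUC = 3650 ng/mL·hr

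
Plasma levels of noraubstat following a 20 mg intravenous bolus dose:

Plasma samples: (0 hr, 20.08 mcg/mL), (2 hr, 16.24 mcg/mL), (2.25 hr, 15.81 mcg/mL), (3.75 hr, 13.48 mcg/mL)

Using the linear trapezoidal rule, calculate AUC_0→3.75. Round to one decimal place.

Trapezoidal AUC_0→3.75:
  [0→2]: (20.08+16.24)/2 × 2 = 36.32
  [2→2.25]: (16.24+15.81)/2 × 0.25 = 4.00625
  [2.25→3.75]: (15.81+13.48)/2 × 1.5 = 21.9675
  Sum = 62.29375 mcg/mL·hr

AUC = 62.3 mcg/mL·hr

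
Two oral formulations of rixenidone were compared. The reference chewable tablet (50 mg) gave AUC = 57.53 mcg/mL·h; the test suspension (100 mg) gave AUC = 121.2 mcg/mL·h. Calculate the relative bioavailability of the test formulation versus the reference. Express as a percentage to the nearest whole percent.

F_rel = (AUC_test/D_test) / (AUC_ref/D_ref)
      = (121.2/100) / (57.53/50)
      = 1.212 / 1.1506 = 1.0534 = 105.34%

F_rel = 105%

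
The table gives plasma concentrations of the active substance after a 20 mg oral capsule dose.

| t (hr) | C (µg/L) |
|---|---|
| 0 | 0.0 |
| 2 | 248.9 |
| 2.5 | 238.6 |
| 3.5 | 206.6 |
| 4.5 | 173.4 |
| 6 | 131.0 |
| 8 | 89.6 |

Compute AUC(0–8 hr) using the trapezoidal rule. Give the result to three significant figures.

Trapezoidal AUC_0→8:
  [0→2]: (0.0+248.9)/2 × 2 = 248.9
  [2→2.5]: (248.9+238.6)/2 × 0.5 = 121.875
  [2.5→3.5]: (238.6+206.6)/2 × 1 = 222.6
  [3.5→4.5]: (206.6+173.4)/2 × 1 = 190.0
  [4.5→6]: (173.4+131.0)/2 × 1.5 = 228.3
  [6→8]: (131.0+89.6)/2 × 2 = 220.6
  Sum = 1232.275 µg/L·hr

AUC = 1230 µg/L·hr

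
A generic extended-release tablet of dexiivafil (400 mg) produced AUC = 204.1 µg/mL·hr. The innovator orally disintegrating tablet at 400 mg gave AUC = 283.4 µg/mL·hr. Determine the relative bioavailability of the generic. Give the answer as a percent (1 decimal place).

F_rel = (AUC_test/D_test) / (AUC_ref/D_ref)
      = (204.1/400) / (283.4/400)
      = 0.51025 / 0.7085 = 0.7202 = 72.02%

F_rel = 72.0%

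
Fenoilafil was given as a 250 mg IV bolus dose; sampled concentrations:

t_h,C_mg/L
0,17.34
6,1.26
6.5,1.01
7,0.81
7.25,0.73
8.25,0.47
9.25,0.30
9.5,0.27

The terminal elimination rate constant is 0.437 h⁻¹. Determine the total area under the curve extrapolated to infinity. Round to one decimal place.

Trapezoidal AUC_0→9.5:
  [0→6]: (17.34+1.26)/2 × 6 = 55.8
  [6→6.5]: (1.26+1.01)/2 × 0.5 = 0.5675
  [6.5→7]: (1.01+0.81)/2 × 0.5 = 0.455
  [7→7.25]: (0.81+0.73)/2 × 0.25 = 0.1925
  [7.25→8.25]: (0.73+0.47)/2 × 1 = 0.6
  [8.25→9.25]: (0.47+0.30)/2 × 1 = 0.385
  [9.25→9.5]: (0.30+0.27)/2 × 0.25 = 0.07125
  Sum = 58.07125 mg/L·h
Extrapolated tail: C_last / k_e = 0.27 / 0.437 = 0.618
AUC_0→∞ = 58.07125 + 0.618 = 58.68925 mg/L·h

AUC = 58.7 mg/L·h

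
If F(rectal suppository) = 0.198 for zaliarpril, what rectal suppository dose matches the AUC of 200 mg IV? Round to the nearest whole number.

D_rectal = 1010 mg

For equal systemic exposure: F × D_ev = D_iv
D_ev = D_iv / F = 200 / 0.198 = 1010.1 mg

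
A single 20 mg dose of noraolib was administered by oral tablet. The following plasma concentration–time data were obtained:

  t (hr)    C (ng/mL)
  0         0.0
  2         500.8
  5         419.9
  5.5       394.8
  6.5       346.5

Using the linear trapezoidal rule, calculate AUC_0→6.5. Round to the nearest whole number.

Trapezoidal AUC_0→6.5:
  [0→2]: (0.0+500.8)/2 × 2 = 500.8
  [2→5]: (500.8+419.9)/2 × 3 = 1381.05
  [5→5.5]: (419.9+394.8)/2 × 0.5 = 203.675
  [5.5→6.5]: (394.8+346.5)/2 × 1 = 370.65
  Sum = 2456.175 ng/mL·hr

AUC = 2456 ng/mL·hr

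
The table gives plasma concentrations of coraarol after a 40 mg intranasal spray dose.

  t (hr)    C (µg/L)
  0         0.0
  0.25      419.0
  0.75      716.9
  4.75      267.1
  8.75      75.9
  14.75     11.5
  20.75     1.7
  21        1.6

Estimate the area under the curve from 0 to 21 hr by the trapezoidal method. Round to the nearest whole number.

Trapezoidal AUC_0→21:
  [0→0.25]: (0.0+419.0)/2 × 0.25 = 52.375
  [0.25→0.75]: (419.0+716.9)/2 × 0.5 = 283.975
  [0.75→4.75]: (716.9+267.1)/2 × 4 = 1968.0
  [4.75→8.75]: (267.1+75.9)/2 × 4 = 686.0
  [8.75→14.75]: (75.9+11.5)/2 × 6 = 262.2
  [14.75→20.75]: (11.5+1.7)/2 × 6 = 39.6
  [20.75→21]: (1.7+1.6)/2 × 0.25 = 0.4125
  Sum = 3292.5625 µg/L·hr

AUC = 3293 µg/L·hr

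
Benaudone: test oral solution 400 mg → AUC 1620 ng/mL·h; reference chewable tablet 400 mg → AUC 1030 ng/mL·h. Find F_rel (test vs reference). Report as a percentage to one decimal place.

F_rel = 157.3%

F_rel = (AUC_test/D_test) / (AUC_ref/D_ref)
      = (1620/400) / (1030/400)
      = 4.05 / 2.575 = 1.5728 = 157.28%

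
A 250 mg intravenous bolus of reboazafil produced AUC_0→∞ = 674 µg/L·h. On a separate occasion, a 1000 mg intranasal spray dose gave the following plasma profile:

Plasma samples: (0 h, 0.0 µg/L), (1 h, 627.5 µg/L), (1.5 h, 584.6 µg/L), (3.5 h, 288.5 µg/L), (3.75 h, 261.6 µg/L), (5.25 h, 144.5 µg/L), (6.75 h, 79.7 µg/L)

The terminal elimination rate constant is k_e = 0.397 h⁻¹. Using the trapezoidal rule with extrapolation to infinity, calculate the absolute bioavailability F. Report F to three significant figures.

F = 0.828

Trapezoidal AUC_0→6.75 (intranasal spray):
  [0→1]: (0.0+627.5)/2 × 1 = 313.75
  [1→1.5]: (627.5+584.6)/2 × 0.5 = 303.025
  [1.5→3.5]: (584.6+288.5)/2 × 2 = 873.1
  [3.5→3.75]: (288.5+261.6)/2 × 0.25 = 68.7625
  [3.75→5.25]: (261.6+144.5)/2 × 1.5 = 304.575
  [5.25→6.75]: (144.5+79.7)/2 × 1.5 = 168.15
  Sum = 2031.3625 µg/L·h
Tail: C_last/k_e = 79.7/0.397 = 200.756
AUC_0→∞ (intranasal spray) = 2031.3625 + 200.756 = 2232.1185 µg/L·h
F = (AUC_ev/D_ev)/(AUC_iv/D_iv) = (2232.1185/1000)/(674/250) = 2.2321185/2.696 = 0.8279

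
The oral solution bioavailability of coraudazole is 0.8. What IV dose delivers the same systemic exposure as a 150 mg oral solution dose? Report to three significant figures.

Systemic exposure from an extravascular dose = F × D_ev, so the equivalent IV dose is F × D_ev.
D_iv = F × D_ev = 0.8 × 150 = 120 mg

D_iv = 120 mg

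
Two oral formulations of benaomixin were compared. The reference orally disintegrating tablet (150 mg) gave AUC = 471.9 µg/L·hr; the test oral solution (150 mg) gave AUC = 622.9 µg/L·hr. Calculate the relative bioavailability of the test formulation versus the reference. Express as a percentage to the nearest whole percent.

F_rel = (AUC_test/D_test) / (AUC_ref/D_ref)
      = (622.9/150) / (471.9/150)
      = 4.15267 / 3.146 = 1.3200 = 132.00%

F_rel = 132%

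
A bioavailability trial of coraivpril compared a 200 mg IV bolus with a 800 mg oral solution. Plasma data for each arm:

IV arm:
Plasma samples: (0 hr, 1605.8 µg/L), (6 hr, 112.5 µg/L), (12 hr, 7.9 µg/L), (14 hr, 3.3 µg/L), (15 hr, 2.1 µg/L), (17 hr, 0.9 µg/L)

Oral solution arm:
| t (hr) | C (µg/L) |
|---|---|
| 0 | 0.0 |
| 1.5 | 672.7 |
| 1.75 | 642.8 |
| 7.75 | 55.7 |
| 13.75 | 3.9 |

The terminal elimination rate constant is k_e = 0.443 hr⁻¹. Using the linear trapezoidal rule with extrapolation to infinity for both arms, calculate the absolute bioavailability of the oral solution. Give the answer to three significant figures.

Trapezoidal AUC_0→17 (IV):
  [0→6]: (1605.8+112.5)/2 × 6 = 5154.9
  [6→12]: (112.5+7.9)/2 × 6 = 361.2
  [12→14]: (7.9+3.3)/2 × 2 = 11.2
  [14→15]: (3.3+2.1)/2 × 1 = 2.7
  [15→17]: (2.1+0.9)/2 × 2 = 3.0
  Sum = 5533.0 µg/L·hr
IV tail: 0.9/0.443 = 2.032; AUC_iv,0→∞ = 5533.0 + 2.032 = 5535.032 µg/L·hr
Trapezoidal AUC_0→13.75 (oral solution):
  [0→1.5]: (0.0+672.7)/2 × 1.5 = 504.525
  [1.5→1.75]: (672.7+642.8)/2 × 0.25 = 164.4375
  [1.75→7.75]: (642.8+55.7)/2 × 6 = 2095.5
  [7.75→13.75]: (55.7+3.9)/2 × 6 = 178.8
  Sum = 2943.2625 µg/L·hr
oral solution tail: 3.9/0.443 = 8.804; AUC_ev,0→∞ = 2943.2625 + 8.804 = 2952.0665 µg/L·hr
F = (AUC_ev/D_ev)/(AUC_iv/D_iv) = (2952.0665/800)/(5535.032/200) = 3.69008/27.67516 = 0.1333

F = 0.133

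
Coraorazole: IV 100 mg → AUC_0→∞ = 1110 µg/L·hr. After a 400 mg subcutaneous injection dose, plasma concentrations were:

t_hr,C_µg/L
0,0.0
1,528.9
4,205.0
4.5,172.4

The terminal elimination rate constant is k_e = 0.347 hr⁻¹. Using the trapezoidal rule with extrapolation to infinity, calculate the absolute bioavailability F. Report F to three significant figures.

Trapezoidal AUC_0→4.5 (subcutaneous injection):
  [0→1]: (0.0+528.9)/2 × 1 = 264.45
  [1→4]: (528.9+205.0)/2 × 3 = 1100.85
  [4→4.5]: (205.0+172.4)/2 × 0.5 = 94.35
  Sum = 1459.65 µg/L·hr
Tail: C_last/k_e = 172.4/0.347 = 496.830
AUC_0→∞ (subcutaneous injection) = 1459.65 + 496.830 = 1956.48 µg/L·hr
F = (AUC_ev/D_ev)/(AUC_iv/D_iv) = (1956.48/400)/(1110/100) = 4.8912/11.1 = 0.4406

F = 0.441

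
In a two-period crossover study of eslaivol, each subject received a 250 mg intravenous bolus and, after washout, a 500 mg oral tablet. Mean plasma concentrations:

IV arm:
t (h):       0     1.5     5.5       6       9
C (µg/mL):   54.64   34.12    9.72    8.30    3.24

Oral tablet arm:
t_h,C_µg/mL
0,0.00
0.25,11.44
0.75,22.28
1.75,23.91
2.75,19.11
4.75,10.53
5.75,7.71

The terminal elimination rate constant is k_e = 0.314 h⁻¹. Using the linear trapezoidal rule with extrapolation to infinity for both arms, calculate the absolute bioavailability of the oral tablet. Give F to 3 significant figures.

Trapezoidal AUC_0→9 (IV):
  [0→1.5]: (54.64+34.12)/2 × 1.5 = 66.57
  [1.5→5.5]: (34.12+9.72)/2 × 4 = 87.68
  [5.5→6]: (9.72+8.30)/2 × 0.5 = 4.505
  [6→9]: (8.30+3.24)/2 × 3 = 17.31
  Sum = 176.065 µg/mL·h
IV tail: 3.24/0.314 = 10.318; AUC_iv,0→∞ = 176.065 + 10.318 = 186.383 µg/mL·h
Trapezoidal AUC_0→5.75 (oral tablet):
  [0→0.25]: (0.00+11.44)/2 × 0.25 = 1.43
  [0.25→0.75]: (11.44+22.28)/2 × 0.5 = 8.43
  [0.75→1.75]: (22.28+23.91)/2 × 1 = 23.095
  [1.75→2.75]: (23.91+19.11)/2 × 1 = 21.51
  [2.75→4.75]: (19.11+10.53)/2 × 2 = 29.64
  [4.75→5.75]: (10.53+7.71)/2 × 1 = 9.12
  Sum = 93.225 µg/mL·h
oral tablet tail: 7.71/0.314 = 24.554; AUC_ev,0→∞ = 93.225 + 24.554 = 117.779 µg/mL·h
F = (AUC_ev/D_ev)/(AUC_iv/D_iv) = (117.779/500)/(186.383/250) = 0.235558/0.745532 = 0.3160

F = 0.316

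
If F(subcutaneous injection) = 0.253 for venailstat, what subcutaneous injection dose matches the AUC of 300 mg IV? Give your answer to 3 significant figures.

For equal systemic exposure: F × D_ev = D_iv
D_ev = D_iv / F = 300 / 0.253 = 1185.77 mg

D_subcutaneous = 1190 mg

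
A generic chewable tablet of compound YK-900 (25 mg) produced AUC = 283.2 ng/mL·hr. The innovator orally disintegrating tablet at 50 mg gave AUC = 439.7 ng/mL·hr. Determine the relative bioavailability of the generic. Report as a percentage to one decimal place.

F_rel = 128.8%

F_rel = (AUC_test/D_test) / (AUC_ref/D_ref)
      = (283.2/25) / (439.7/50)
      = 11.328 / 8.794 = 1.2882 = 128.82%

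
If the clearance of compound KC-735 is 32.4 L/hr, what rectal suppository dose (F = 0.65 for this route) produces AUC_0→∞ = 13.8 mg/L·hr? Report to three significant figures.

Dose = CL × AUC_0→∞ / F
     = 32.4 × 13.8 / 0.65 = 687.877 mg

Dose = 688 mg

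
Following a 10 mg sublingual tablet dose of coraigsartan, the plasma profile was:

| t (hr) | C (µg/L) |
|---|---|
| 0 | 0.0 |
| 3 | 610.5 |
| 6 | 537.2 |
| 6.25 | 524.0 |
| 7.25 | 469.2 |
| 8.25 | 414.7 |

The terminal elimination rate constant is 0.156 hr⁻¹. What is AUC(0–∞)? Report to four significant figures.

AUC = 6367 µg/L·hr

Trapezoidal AUC_0→8.25:
  [0→3]: (0.0+610.5)/2 × 3 = 915.75
  [3→6]: (610.5+537.2)/2 × 3 = 1721.55
  [6→6.25]: (537.2+524.0)/2 × 0.25 = 132.65
  [6.25→7.25]: (524.0+469.2)/2 × 1 = 496.6
  [7.25→8.25]: (469.2+414.7)/2 × 1 = 441.95
  Sum = 3708.5 µg/L·hr
Extrapolated tail: C_last / k_e = 414.7 / 0.156 = 2658.333
AUC_0→∞ = 3708.5 + 2658.333 = 6366.833 µg/L·hr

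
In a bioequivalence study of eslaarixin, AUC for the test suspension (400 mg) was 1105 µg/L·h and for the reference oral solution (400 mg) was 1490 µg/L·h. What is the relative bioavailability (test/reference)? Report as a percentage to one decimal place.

F_rel = (AUC_test/D_test) / (AUC_ref/D_ref)
      = (1105/400) / (1490/400)
      = 2.7625 / 3.725 = 0.7416 = 74.16%

F_rel = 74.2%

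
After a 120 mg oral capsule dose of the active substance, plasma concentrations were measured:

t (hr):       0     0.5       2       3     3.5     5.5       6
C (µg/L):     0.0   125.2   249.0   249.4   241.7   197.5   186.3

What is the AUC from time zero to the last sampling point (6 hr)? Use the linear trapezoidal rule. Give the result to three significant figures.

AUC = 1220 µg/L·hr

Trapezoidal AUC_0→6:
  [0→0.5]: (0.0+125.2)/2 × 0.5 = 31.3
  [0.5→2]: (125.2+249.0)/2 × 1.5 = 280.65
  [2→3]: (249.0+249.4)/2 × 1 = 249.2
  [3→3.5]: (249.4+241.7)/2 × 0.5 = 122.775
  [3.5→5.5]: (241.7+197.5)/2 × 2 = 439.2
  [5.5→6]: (197.5+186.3)/2 × 0.5 = 95.95
  Sum = 1219.075 µg/L·hr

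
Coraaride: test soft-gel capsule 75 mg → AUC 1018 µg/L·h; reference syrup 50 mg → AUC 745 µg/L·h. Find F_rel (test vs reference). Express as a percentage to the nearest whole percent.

F_rel = (AUC_test/D_test) / (AUC_ref/D_ref)
      = (1018/75) / (745/50)
      = 13.5733 / 14.9 = 0.9110 = 91.10%

F_rel = 91%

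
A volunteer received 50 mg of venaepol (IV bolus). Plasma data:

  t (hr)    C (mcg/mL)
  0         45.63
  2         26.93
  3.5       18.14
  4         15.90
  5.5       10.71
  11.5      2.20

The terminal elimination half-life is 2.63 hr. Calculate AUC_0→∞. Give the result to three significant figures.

Trapezoidal AUC_0→11.5:
  [0→2]: (45.63+26.93)/2 × 2 = 72.56
  [2→3.5]: (26.93+18.14)/2 × 1.5 = 33.8025
  [3.5→4]: (18.14+15.90)/2 × 0.5 = 8.51
  [4→5.5]: (15.90+10.71)/2 × 1.5 = 19.9575
  [5.5→11.5]: (10.71+2.20)/2 × 6 = 38.73
  Sum = 173.56 mcg/mL·hr
k_e = ln2 / t½ = 0.693147 / 2.63 = 0.2636 hr^-1
Extrapolated tail: C_last / k_e = 2.20 / 0.2636 = 8.346
AUC_0→∞ = 173.56 + 8.346 = 181.906 mcg/mL·hr

AUC = 182 mcg/mL·hr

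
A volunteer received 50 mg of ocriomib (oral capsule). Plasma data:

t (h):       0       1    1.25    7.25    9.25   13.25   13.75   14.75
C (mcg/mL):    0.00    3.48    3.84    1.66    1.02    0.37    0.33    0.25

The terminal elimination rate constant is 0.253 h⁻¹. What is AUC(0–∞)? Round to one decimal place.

Trapezoidal AUC_0→14.75:
  [0→1]: (0.00+3.48)/2 × 1 = 1.74
  [1→1.25]: (3.48+3.84)/2 × 0.25 = 0.915
  [1.25→7.25]: (3.84+1.66)/2 × 6 = 16.5
  [7.25→9.25]: (1.66+1.02)/2 × 2 = 2.68
  [9.25→13.25]: (1.02+0.37)/2 × 4 = 2.78
  [13.25→13.75]: (0.37+0.33)/2 × 0.5 = 0.175
  [13.75→14.75]: (0.33+0.25)/2 × 1 = 0.29
  Sum = 25.08 mcg/mL·h
Extrapolated tail: C_last / k_e = 0.25 / 0.253 = 0.988
AUC_0→∞ = 25.08 + 0.988 = 26.068 mcg/mL·h

AUC = 26.1 mcg/mL·h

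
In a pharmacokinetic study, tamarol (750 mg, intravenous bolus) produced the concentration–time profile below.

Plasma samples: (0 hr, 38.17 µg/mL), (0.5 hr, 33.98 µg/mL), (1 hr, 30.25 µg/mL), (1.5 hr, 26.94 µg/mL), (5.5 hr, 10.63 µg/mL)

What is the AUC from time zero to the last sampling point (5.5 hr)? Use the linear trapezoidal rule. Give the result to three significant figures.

Trapezoidal AUC_0→5.5:
  [0→0.5]: (38.17+33.98)/2 × 0.5 = 18.0375
  [0.5→1]: (33.98+30.25)/2 × 0.5 = 16.0575
  [1→1.5]: (30.25+26.94)/2 × 0.5 = 14.2975
  [1.5→5.5]: (26.94+10.63)/2 × 4 = 75.14
  Sum = 123.5325 µg/mL·hr

AUC = 124 µg/mL·hr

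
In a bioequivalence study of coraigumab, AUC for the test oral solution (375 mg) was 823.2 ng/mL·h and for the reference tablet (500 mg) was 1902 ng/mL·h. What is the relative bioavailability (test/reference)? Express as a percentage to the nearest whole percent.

F_rel = (AUC_test/D_test) / (AUC_ref/D_ref)
      = (823.2/375) / (1902/500)
      = 2.1952 / 3.804 = 0.5771 = 57.71%

F_rel = 58%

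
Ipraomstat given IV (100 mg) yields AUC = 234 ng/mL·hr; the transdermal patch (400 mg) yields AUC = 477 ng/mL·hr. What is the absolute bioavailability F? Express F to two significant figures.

F = 0.51

F = (AUC_ev / D_ev) / (AUC_iv / D_iv)
  = (477/400) / (234/100)
  = 1.1925 / 2.34 = 0.5096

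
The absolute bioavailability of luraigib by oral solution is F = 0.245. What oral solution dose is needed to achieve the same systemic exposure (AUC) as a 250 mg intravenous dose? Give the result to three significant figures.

D_oral = 1020 mg

For equal systemic exposure: F × D_ev = D_iv
D_ev = D_iv / F = 250 / 0.245 = 1020.41 mg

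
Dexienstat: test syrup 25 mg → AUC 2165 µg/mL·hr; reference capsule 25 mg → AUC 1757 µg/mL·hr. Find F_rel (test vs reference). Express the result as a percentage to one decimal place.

F_rel = 123.2%

F_rel = (AUC_test/D_test) / (AUC_ref/D_ref)
      = (2165/25) / (1757/25)
      = 86.6 / 70.28 = 1.2322 = 123.22%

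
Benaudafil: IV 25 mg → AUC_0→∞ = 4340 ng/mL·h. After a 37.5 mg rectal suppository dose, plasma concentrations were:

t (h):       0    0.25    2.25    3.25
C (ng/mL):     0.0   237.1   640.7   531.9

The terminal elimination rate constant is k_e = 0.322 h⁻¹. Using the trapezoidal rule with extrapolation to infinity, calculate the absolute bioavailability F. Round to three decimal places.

Trapezoidal AUC_0→3.25 (rectal suppository):
  [0→0.25]: (0.0+237.1)/2 × 0.25 = 29.6375
  [0.25→2.25]: (237.1+640.7)/2 × 2 = 877.8
  [2.25→3.25]: (640.7+531.9)/2 × 1 = 586.3
  Sum = 1493.7375 ng/mL·h
Tail: C_last/k_e = 531.9/0.322 = 1651.863
AUC_0→∞ (rectal suppository) = 1493.7375 + 1651.863 = 3145.6005 ng/mL·h
F = (AUC_ev/D_ev)/(AUC_iv/D_iv) = (3145.6005/37.5)/(4340/25) = 83.88268/173.6 = 0.4832

F = 0.483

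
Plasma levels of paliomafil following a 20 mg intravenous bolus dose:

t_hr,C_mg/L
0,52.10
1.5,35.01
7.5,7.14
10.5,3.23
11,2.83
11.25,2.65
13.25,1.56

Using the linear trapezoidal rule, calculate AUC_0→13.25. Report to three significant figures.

Trapezoidal AUC_0→13.25:
  [0→1.5]: (52.10+35.01)/2 × 1.5 = 65.3325
  [1.5→7.5]: (35.01+7.14)/2 × 6 = 126.45
  [7.5→10.5]: (7.14+3.23)/2 × 3 = 15.555
  [10.5→11]: (3.23+2.83)/2 × 0.5 = 1.515
  [11→11.25]: (2.83+2.65)/2 × 0.25 = 0.685
  [11.25→13.25]: (2.65+1.56)/2 × 2 = 4.21
  Sum = 213.7475 mg/L·hr

AUC = 214 mg/L·hr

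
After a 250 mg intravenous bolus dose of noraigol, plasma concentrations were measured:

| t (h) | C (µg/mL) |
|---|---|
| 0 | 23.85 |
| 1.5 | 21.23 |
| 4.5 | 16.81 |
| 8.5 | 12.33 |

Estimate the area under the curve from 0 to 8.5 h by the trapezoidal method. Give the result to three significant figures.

Trapezoidal AUC_0→8.5:
  [0→1.5]: (23.85+21.23)/2 × 1.5 = 33.81
  [1.5→4.5]: (21.23+16.81)/2 × 3 = 57.06
  [4.5→8.5]: (16.81+12.33)/2 × 4 = 58.28
  Sum = 149.15 µg/mL·h

AUC = 149 µg/mL·h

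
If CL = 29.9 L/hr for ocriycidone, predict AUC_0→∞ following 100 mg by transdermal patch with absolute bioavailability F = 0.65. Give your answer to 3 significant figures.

AUC_0→∞ = F × Dose / CL
        = 0.65 × 100 / 29.9 = 2.17391 mg/L·hr

AUC = 2.17 mg/L·hr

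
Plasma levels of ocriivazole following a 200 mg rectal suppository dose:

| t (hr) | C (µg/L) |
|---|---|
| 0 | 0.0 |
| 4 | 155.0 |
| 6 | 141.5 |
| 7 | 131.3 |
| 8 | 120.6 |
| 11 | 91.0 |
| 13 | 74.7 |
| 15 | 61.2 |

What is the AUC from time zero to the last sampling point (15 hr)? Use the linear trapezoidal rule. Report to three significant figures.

Trapezoidal AUC_0→15:
  [0→4]: (0.0+155.0)/2 × 4 = 310.0
  [4→6]: (155.0+141.5)/2 × 2 = 296.5
  [6→7]: (141.5+131.3)/2 × 1 = 136.4
  [7→8]: (131.3+120.6)/2 × 1 = 125.95
  [8→11]: (120.6+91.0)/2 × 3 = 317.4
  [11→13]: (91.0+74.7)/2 × 2 = 165.7
  [13→15]: (74.7+61.2)/2 × 2 = 135.9
  Sum = 1487.85 µg/L·hr

AUC = 1490 µg/L·hr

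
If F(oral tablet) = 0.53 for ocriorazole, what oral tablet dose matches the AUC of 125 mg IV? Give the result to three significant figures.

For equal systemic exposure: F × D_ev = D_iv
D_ev = D_iv / F = 125 / 0.53 = 235.849 mg

D_oral = 236 mg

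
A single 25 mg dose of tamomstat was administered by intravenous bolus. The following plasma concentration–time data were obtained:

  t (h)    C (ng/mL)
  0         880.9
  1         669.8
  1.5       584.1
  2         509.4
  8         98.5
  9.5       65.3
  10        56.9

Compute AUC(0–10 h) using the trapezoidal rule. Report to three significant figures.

AUC = 3340 ng/mL·h

Trapezoidal AUC_0→10:
  [0→1]: (880.9+669.8)/2 × 1 = 775.35
  [1→1.5]: (669.8+584.1)/2 × 0.5 = 313.475
  [1.5→2]: (584.1+509.4)/2 × 0.5 = 273.375
  [2→8]: (509.4+98.5)/2 × 6 = 1823.7
  [8→9.5]: (98.5+65.3)/2 × 1.5 = 122.85
  [9.5→10]: (65.3+56.9)/2 × 0.5 = 30.55
  Sum = 3339.3 ng/mL·h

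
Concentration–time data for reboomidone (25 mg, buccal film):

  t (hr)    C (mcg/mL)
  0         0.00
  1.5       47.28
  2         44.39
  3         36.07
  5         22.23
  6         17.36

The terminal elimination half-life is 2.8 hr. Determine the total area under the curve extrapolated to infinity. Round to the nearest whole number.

AUC = 247 mcg/mL·hr

Trapezoidal AUC_0→6:
  [0→1.5]: (0.00+47.28)/2 × 1.5 = 35.46
  [1.5→2]: (47.28+44.39)/2 × 0.5 = 22.9175
  [2→3]: (44.39+36.07)/2 × 1 = 40.23
  [3→5]: (36.07+22.23)/2 × 2 = 58.3
  [5→6]: (22.23+17.36)/2 × 1 = 19.795
  Sum = 176.7025 mcg/mL·hr
k_e = ln2 / t½ = 0.693147 / 2.8 = 0.2476 hr^-1
Extrapolated tail: C_last / k_e = 17.36 / 0.2476 = 70.113
AUC_0→∞ = 176.7025 + 70.113 = 246.8155 mcg/mL·hr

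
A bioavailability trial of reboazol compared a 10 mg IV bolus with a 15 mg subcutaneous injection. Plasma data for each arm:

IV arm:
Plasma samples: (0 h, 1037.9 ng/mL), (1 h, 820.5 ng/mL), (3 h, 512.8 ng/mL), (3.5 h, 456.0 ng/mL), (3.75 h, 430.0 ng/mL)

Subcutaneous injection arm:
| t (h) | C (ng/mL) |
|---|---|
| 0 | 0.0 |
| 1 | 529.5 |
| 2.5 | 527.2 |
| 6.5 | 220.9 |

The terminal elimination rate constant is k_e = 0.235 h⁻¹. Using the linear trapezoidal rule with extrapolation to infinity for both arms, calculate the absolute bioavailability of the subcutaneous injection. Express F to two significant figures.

Trapezoidal AUC_0→3.75 (IV):
  [0→1]: (1037.9+820.5)/2 × 1 = 929.2
  [1→3]: (820.5+512.8)/2 × 2 = 1333.3
  [3→3.5]: (512.8+456.0)/2 × 0.5 = 242.2
  [3.5→3.75]: (456.0+430.0)/2 × 0.25 = 110.75
  Sum = 2615.45 ng/mL·h
IV tail: 430.0/0.235 = 1829.787; AUC_iv,0→∞ = 2615.45 + 1829.787 = 4445.237 ng/mL·h
Trapezoidal AUC_0→6.5 (subcutaneous injection):
  [0→1]: (0.0+529.5)/2 × 1 = 264.75
  [1→2.5]: (529.5+527.2)/2 × 1.5 = 792.525
  [2.5→6.5]: (527.2+220.9)/2 × 4 = 1496.2
  Sum = 2553.475 ng/mL·h
subcutaneous injection tail: 220.9/0.235 = 940.000; AUC_ev,0→∞ = 2553.475 + 940.000 = 3493.475 ng/mL·h
F = (AUC_ev/D_ev)/(AUC_iv/D_iv) = (3493.475/15)/(4445.237/10) = 232.898/444.5237 = 0.5239

F = 0.52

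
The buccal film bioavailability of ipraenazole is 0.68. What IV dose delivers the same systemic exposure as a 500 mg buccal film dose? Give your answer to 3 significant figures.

D_iv = 340 mg

Systemic exposure from an extravascular dose = F × D_ev, so the equivalent IV dose is F × D_ev.
D_iv = F × D_ev = 0.68 × 500 = 340 mg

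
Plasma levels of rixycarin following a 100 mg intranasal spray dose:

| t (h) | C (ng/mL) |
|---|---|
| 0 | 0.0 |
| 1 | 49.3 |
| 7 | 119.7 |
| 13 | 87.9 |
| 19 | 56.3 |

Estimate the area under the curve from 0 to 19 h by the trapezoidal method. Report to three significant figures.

AUC = 1590 ng/mL·h

Trapezoidal AUC_0→19:
  [0→1]: (0.0+49.3)/2 × 1 = 24.65
  [1→7]: (49.3+119.7)/2 × 6 = 507.0
  [7→13]: (119.7+87.9)/2 × 6 = 622.8
  [13→19]: (87.9+56.3)/2 × 6 = 432.6
  Sum = 1587.05 ng/mL·h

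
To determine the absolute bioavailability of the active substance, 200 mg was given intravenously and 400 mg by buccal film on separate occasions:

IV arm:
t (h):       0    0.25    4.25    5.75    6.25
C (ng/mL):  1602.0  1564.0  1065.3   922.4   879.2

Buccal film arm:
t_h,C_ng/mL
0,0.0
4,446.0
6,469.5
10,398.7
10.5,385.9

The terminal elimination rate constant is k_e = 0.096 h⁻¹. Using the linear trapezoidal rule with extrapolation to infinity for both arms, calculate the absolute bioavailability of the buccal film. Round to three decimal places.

F = 0.232

Trapezoidal AUC_0→6.25 (IV):
  [0→0.25]: (1602.0+1564.0)/2 × 0.25 = 395.75
  [0.25→4.25]: (1564.0+1065.3)/2 × 4 = 5258.6
  [4.25→5.75]: (1065.3+922.4)/2 × 1.5 = 1490.775
  [5.75→6.25]: (922.4+879.2)/2 × 0.5 = 450.4
  Sum = 7595.525 ng/mL·h
IV tail: 879.2/0.096 = 9158.333; AUC_iv,0→∞ = 7595.525 + 9158.333 = 16753.858 ng/mL·h
Trapezoidal AUC_0→10.5 (buccal film):
  [0→4]: (0.0+446.0)/2 × 4 = 892.0
  [4→6]: (446.0+469.5)/2 × 2 = 915.5
  [6→10]: (469.5+398.7)/2 × 4 = 1736.4
  [10→10.5]: (398.7+385.9)/2 × 0.5 = 196.15
  Sum = 3740.05 ng/mL·h
buccal film tail: 385.9/0.096 = 4019.792; AUC_ev,0→∞ = 3740.05 + 4019.792 = 7759.842 ng/mL·h
F = (AUC_ev/D_ev)/(AUC_iv/D_iv) = (7759.842/400)/(16753.858/200) = 19.399605/83.76929 = 0.2316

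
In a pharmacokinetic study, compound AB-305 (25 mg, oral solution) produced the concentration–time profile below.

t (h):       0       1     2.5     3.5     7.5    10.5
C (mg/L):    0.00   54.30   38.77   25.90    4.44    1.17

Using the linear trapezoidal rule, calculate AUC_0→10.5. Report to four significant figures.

Trapezoidal AUC_0→10.5:
  [0→1]: (0.00+54.30)/2 × 1 = 27.15
  [1→2.5]: (54.30+38.77)/2 × 1.5 = 69.8025
  [2.5→3.5]: (38.77+25.90)/2 × 1 = 32.335
  [3.5→7.5]: (25.90+4.44)/2 × 4 = 60.68
  [7.5→10.5]: (4.44+1.17)/2 × 3 = 8.415
  Sum = 198.3825 mg/L·h

AUC = 198.4 mg/L·h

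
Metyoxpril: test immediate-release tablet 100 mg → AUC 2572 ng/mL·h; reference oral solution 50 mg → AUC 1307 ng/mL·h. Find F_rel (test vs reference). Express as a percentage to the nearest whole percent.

F_rel = (AUC_test/D_test) / (AUC_ref/D_ref)
      = (2572/100) / (1307/50)
      = 25.72 / 26.14 = 0.9839 = 98.39%

F_rel = 98%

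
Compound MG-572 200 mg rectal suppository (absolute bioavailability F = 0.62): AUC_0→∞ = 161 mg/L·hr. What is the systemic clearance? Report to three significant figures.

CL = F × Dose / AUC_0→∞
   = 0.62 × 200 / 161 = 0.770186 L/hr

CL = 0.770 L/hr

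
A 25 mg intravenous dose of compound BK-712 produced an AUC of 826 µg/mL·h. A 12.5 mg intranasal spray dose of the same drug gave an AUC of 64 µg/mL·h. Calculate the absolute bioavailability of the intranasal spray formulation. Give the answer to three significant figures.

F = 0.155

F = (AUC_ev / D_ev) / (AUC_iv / D_iv)
  = (64/12.5) / (826/25)
  = 5.12 / 33.04 = 0.1550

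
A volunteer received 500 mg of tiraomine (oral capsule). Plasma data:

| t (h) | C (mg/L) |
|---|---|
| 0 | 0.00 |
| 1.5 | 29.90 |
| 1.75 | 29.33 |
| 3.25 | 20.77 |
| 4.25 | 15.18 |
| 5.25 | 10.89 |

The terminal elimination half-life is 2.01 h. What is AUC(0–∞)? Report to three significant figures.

Trapezoidal AUC_0→5.25:
  [0→1.5]: (0.00+29.90)/2 × 1.5 = 22.425
  [1.5→1.75]: (29.90+29.33)/2 × 0.25 = 7.40375
  [1.75→3.25]: (29.33+20.77)/2 × 1.5 = 37.575
  [3.25→4.25]: (20.77+15.18)/2 × 1 = 17.975
  [4.25→5.25]: (15.18+10.89)/2 × 1 = 13.035
  Sum = 98.41375 mg/L·h
k_e = ln2 / t½ = 0.693147 / 2.01 = 0.3448 h^-1
Extrapolated tail: C_last / k_e = 10.89 / 0.3448 = 31.584
AUC_0→∞ = 98.41375 + 31.584 = 129.99775 mg/L·h

AUC = 130 mg/L·h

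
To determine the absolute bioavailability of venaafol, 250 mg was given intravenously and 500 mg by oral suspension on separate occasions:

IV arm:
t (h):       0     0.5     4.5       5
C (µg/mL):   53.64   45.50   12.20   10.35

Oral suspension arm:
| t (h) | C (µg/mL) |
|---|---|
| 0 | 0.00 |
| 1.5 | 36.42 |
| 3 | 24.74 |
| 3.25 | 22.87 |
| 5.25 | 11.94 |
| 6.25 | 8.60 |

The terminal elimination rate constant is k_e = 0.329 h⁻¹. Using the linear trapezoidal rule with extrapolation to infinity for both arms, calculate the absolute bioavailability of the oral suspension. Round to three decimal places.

Trapezoidal AUC_0→5 (IV):
  [0→0.5]: (53.64+45.50)/2 × 0.5 = 24.785
  [0.5→4.5]: (45.50+12.20)/2 × 4 = 115.4
  [4.5→5]: (12.20+10.35)/2 × 0.5 = 5.6375
  Sum = 145.8225 µg/mL·h
IV tail: 10.35/0.329 = 31.459; AUC_iv,0→∞ = 145.8225 + 31.459 = 177.2815 µg/mL·h
Trapezoidal AUC_0→6.25 (oral suspension):
  [0→1.5]: (0.00+36.42)/2 × 1.5 = 27.315
  [1.5→3]: (36.42+24.74)/2 × 1.5 = 45.87
  [3→3.25]: (24.74+22.87)/2 × 0.25 = 5.95125
  [3.25→5.25]: (22.87+11.94)/2 × 2 = 34.81
  [5.25→6.25]: (11.94+8.60)/2 × 1 = 10.27
  Sum = 124.21625 µg/mL·h
oral suspension tail: 8.60/0.329 = 26.140; AUC_ev,0→∞ = 124.21625 + 26.140 = 150.35625 µg/mL·h
F = (AUC_ev/D_ev)/(AUC_iv/D_iv) = (150.35625/500)/(177.2815/250) = 0.3007125/0.709126 = 0.4241

F = 0.424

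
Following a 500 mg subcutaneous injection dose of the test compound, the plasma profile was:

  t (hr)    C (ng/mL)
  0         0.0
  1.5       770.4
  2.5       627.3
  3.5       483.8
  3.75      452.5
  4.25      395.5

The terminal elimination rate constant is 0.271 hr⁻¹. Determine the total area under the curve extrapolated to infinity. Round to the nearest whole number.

Trapezoidal AUC_0→4.25:
  [0→1.5]: (0.0+770.4)/2 × 1.5 = 577.8
  [1.5→2.5]: (770.4+627.3)/2 × 1 = 698.85
  [2.5→3.5]: (627.3+483.8)/2 × 1 = 555.55
  [3.5→3.75]: (483.8+452.5)/2 × 0.25 = 117.0375
  [3.75→4.25]: (452.5+395.5)/2 × 0.5 = 212.0
  Sum = 2161.2375 ng/mL·hr
Extrapolated tail: C_last / k_e = 395.5 / 0.271 = 1459.410
AUC_0→∞ = 2161.2375 + 1459.410 = 3620.6475 ng/mL·hr

AUC = 3621 ng/mL·hr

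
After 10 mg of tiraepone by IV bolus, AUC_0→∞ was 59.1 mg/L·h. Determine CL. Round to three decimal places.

CL = 0.169 L/h

CL = Dose_iv / AUC_0→∞
   = 10 / 59.1 = 0.169205 L/h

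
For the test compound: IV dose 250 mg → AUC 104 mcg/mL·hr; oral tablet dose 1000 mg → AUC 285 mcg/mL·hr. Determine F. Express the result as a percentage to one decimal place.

F = (AUC_ev / D_ev) / (AUC_iv / D_iv)
  = (285/1000) / (104/250)
  = 0.285 / 0.416 = 0.6851
  = 68.51%

F = 68.5%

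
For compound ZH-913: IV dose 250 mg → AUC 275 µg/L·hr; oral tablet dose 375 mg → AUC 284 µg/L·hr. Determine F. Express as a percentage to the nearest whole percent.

F = 69%

F = (AUC_ev / D_ev) / (AUC_iv / D_iv)
  = (284/375) / (275/250)
  = 0.757333 / 1.1 = 0.6885
  = 68.85%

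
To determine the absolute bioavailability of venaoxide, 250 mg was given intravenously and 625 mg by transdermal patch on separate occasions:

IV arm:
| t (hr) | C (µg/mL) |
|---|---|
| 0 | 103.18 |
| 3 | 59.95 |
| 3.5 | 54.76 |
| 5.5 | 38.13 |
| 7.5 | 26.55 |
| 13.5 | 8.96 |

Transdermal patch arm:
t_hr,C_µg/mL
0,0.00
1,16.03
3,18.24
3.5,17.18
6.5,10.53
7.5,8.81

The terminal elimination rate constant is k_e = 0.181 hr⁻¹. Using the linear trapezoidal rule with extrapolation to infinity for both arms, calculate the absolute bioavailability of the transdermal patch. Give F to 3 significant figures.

Trapezoidal AUC_0→13.5 (IV):
  [0→3]: (103.18+59.95)/2 × 3 = 244.695
  [3→3.5]: (59.95+54.76)/2 × 0.5 = 28.6775
  [3.5→5.5]: (54.76+38.13)/2 × 2 = 92.89
  [5.5→7.5]: (38.13+26.55)/2 × 2 = 64.68
  [7.5→13.5]: (26.55+8.96)/2 × 6 = 106.53
  Sum = 537.4725 µg/mL·hr
IV tail: 8.96/0.181 = 49.503; AUC_iv,0→∞ = 537.4725 + 49.503 = 586.9755 µg/mL·hr
Trapezoidal AUC_0→7.5 (transdermal patch):
  [0→1]: (0.00+16.03)/2 × 1 = 8.015
  [1→3]: (16.03+18.24)/2 × 2 = 34.27
  [3→3.5]: (18.24+17.18)/2 × 0.5 = 8.855
  [3.5→6.5]: (17.18+10.53)/2 × 3 = 41.565
  [6.5→7.5]: (10.53+8.81)/2 × 1 = 9.67
  Sum = 102.375 µg/mL·hr
transdermal patch tail: 8.81/0.181 = 48.674; AUC_ev,0→∞ = 102.375 + 48.674 = 151.049 µg/mL·hr
F = (AUC_ev/D_ev)/(AUC_iv/D_iv) = (151.049/625)/(586.9755/250) = 0.2416784/2.347902 = 0.1029

F = 0.103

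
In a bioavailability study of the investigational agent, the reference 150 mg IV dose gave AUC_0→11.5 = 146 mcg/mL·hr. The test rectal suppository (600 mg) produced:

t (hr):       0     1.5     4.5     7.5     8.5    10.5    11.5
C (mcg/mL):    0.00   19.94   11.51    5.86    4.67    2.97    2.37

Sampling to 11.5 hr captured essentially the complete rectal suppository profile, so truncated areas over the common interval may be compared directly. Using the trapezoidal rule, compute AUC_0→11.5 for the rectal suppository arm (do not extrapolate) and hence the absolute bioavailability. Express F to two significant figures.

Trapezoidal AUC_0→11.5 (rectal suppository):
  [0→1.5]: (0.00+19.94)/2 × 1.5 = 14.955
  [1.5→4.5]: (19.94+11.51)/2 × 3 = 47.175
  [4.5→7.5]: (11.51+5.86)/2 × 3 = 26.055
  [7.5→8.5]: (5.86+4.67)/2 × 1 = 5.265
  [8.5→10.5]: (4.67+2.97)/2 × 2 = 7.64
  [10.5→11.5]: (2.97+2.37)/2 × 1 = 2.67
  Sum = 103.76 mcg/mL·hr
F = (AUC_ev/D_ev)/(AUC_iv/D_iv) = (103.76/600)/(146/150) = 0.172933/0.973333 = 0.1777

F = 0.18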